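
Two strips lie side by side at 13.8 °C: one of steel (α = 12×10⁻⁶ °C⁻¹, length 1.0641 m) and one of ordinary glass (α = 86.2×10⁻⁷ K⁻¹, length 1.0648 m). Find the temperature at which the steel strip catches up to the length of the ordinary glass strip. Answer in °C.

L₁(1 + α₁ΔT) = L₂(1 + α₂ΔT) ⇒ ΔT = (L₂ − L₁)/(α₁L₁ − α₂L₂)
L₂ − L₁ = 1.0648 − 1.0641 = 7.00×10⁻⁴ m
α₁L₁ − α₂L₂ = 12×10⁻⁶×1.0641 − 86.2×10⁻⁷×1.0648 = 3.590624×10⁻⁶ m/K
ΔT = 7.00×10⁻⁴ / 3.590624×10⁻⁶ = 194.952 K
T = 13.8 + 194.952 = 208.752 °C

T = 208.8 °C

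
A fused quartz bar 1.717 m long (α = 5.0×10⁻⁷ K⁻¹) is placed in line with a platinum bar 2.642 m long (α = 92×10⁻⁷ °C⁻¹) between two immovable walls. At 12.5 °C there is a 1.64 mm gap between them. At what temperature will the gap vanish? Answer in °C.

α₁L₁ = 8.585×10⁻⁷ m/K, α₂L₂ = 2.43064×10⁻⁵ m/K → total 2.51649×10⁻⁵ m/K
ΔT = g/(α₁L₁+α₂L₂) = 1.64×10⁻³ / 2.51649×10⁻⁵ = 65.170 K
T = 12.5 + 65.170 = 77.670 °C

T = 77.7 °C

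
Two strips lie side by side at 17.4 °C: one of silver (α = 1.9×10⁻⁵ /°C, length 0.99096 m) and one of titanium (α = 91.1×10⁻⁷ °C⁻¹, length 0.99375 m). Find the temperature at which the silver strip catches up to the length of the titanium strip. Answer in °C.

Equal length when α₁L₁ΔT − α₂L₂ΔT = L₂ − L₁ = 2.79×10⁻³ m
α₁L₁ = 1.882824×10⁻⁵, α₂L₂ = 9.0530625×10⁻⁶ → Δ(αL) = 9.7751775×10⁻⁶ m/K
ΔT = 2.79×10⁻³ / 9.7751775×10⁻⁶ = 285.417 K, so T = 17.4 + 285.417 = 302.817 °C

T = 302.8 °C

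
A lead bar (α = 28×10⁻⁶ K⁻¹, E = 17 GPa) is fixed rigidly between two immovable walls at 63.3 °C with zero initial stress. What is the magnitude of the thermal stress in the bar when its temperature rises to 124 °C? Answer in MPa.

σ = 28.9 MPa

Fully constrained: the free strain ε = αΔT is blocked, so σ = Eε = EαΔT.
|ΔT| = 60.7 K
σ = 17.0×10⁹ × 28×10⁻⁶ × 60.7 = 2.89×10⁷ Pa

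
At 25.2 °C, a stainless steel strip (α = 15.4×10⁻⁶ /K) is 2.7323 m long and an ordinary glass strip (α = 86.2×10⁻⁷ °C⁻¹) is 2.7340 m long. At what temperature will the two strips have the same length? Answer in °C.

Equal length when α₁L₁ΔT − α₂L₂ΔT = L₂ − L₁ = 1.70×10⁻³ m
α₁L₁ = 4.207742×10⁻⁵, α₂L₂ = 2.356708×10⁻⁵ → Δ(αL) = 1.851034×10⁻⁵ m/K
ΔT = 1.70×10⁻³ / 1.851034×10⁻⁵ = 91.841 K, so T = 25.2 + 91.841 = 117.041 °C

T = 117.0 °C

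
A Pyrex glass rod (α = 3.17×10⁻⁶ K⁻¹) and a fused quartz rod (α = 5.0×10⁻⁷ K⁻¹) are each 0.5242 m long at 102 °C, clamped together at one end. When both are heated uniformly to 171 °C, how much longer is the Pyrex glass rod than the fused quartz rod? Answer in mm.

ΔT = 69 K
Pyrex glass: ΔL = 3.17×10⁻⁶ × 0.5242 m × 69 = 1.1466×10⁻⁴ m = 0.11466 mm
fused quartz: ΔL = 5.0×10⁻⁷ × 0.5242 m × 69 = 1.8085×10⁻⁵ m = 0.018085 mm
difference = 0.11466 − 0.018085 = 0.096575 mm

0.0966 mm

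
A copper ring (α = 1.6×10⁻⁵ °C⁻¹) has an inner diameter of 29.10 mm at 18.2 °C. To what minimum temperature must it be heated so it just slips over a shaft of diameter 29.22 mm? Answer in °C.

Required Δd = 29.22 − 29.10 = 0.12 mm
Δd = αd₀ΔT ⇒ ΔT = Δd/(αd₀) = 0.12 / (1.6×10⁻⁵ × 29.10) = 257.73 K
T_min = 18.2 + 257.73 = 275.93 °C

T = 276 °C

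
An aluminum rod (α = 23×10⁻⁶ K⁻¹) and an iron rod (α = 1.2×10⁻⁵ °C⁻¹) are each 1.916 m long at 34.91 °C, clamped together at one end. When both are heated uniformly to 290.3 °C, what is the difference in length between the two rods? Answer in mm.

ΔT = 255.39 K
aluminum: ΔL = 23×10⁻⁶ × 1.916 m × 255.39 = 1.1255×10⁻² m = 11.255 mm
iron: ΔL = 1.2×10⁻⁵ × 1.916 m × 255.39 = 5.8719×10⁻³ m = 5.8719 mm
difference = 11.255 − 5.8719 = 5.3831 mm

5.38 mm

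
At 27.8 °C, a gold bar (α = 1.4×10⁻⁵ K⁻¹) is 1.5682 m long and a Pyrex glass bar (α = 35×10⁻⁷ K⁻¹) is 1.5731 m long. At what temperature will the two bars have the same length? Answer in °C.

T = 325.7 °C

L₁(1 + α₁ΔT) = L₂(1 + α₂ΔT) ⇒ ΔT = (L₂ − L₁)/(α₁L₁ − α₂L₂)
L₂ − L₁ = 1.5731 − 1.5682 = 4.90×10⁻³ m
α₁L₁ − α₂L₂ = 1.4×10⁻⁵×1.5682 − 35×10⁻⁷×1.5731 = 1.644895×10⁻⁵ m/K
ΔT = 4.90×10⁻³ / 1.644895×10⁻⁵ = 297.891 K
T = 27.8 + 297.891 = 325.691 °C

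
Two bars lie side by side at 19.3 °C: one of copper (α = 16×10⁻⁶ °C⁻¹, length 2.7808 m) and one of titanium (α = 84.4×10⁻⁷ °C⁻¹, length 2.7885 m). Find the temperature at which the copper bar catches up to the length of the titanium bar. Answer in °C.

Equal length when α₁L₁ΔT − α₂L₂ΔT = L₂ − L₁ = 7.70×10⁻³ m
α₁L₁ = 4.44928×10⁻⁵, α₂L₂ = 2.353494×10⁻⁵ → Δ(αL) = 2.095786×10⁻⁵ m/K
ΔT = 7.70×10⁻³ / 2.095786×10⁻⁵ = 367.404 K, so T = 19.3 + 367.404 = 386.704 °C

T = 386.7 °C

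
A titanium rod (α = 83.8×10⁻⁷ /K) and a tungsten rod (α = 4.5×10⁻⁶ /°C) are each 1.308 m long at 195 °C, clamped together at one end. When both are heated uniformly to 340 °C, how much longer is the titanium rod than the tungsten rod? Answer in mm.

0.736 mm

ΔT = 145 K
titanium: ΔL = 83.8×10⁻⁷ × 1.308 m × 145 = 1.5894×10⁻³ m = 1.5894 mm
tungsten: ΔL = 4.5×10⁻⁶ × 1.308 m × 145 = 8.5347×10⁻⁴ m = 0.85347 mm
difference = 1.5894 − 0.85347 = 0.73593 mm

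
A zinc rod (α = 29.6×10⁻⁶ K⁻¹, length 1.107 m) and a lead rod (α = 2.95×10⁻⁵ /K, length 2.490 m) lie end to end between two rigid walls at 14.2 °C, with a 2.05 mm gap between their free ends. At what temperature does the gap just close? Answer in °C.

T = 33.5 °C

α₁L₁ = 3.27672×10⁻⁵ m/K, α₂L₂ = 7.3455×10⁻⁵ m/K → total 1.062222×10⁻⁴ m/K
ΔT = g/(α₁L₁+α₂L₂) = 2.05×10⁻³ / 1.062222×10⁻⁴ = 19.299 K
T = 14.2 + 19.299 = 33.499 °C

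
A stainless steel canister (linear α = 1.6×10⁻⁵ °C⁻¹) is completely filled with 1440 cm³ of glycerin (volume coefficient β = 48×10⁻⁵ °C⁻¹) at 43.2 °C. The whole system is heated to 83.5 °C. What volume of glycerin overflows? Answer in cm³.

25.1 cm³

The canister also expands: β_container ≈ 3α = 4.8×10⁻⁵ /K
Net overflow = V₀(β_liq − 3α_cont)ΔT
β − 3α = 4.80×10⁻⁴ − 4.8×10⁻⁵ = 4.32×10⁻⁴ /K; ΔT = 40.3 K
ΔV = 1440 × 4.32×10⁻⁴ × 40.3 = 25.1 cm³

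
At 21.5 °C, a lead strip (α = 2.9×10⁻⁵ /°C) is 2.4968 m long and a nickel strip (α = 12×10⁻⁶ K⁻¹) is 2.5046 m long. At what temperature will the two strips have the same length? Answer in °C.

T = 205.7 °C

L₁(1 + α₁ΔT) = L₂(1 + α₂ΔT) ⇒ ΔT = (L₂ − L₁)/(α₁L₁ − α₂L₂)
L₂ − L₁ = 2.5046 − 2.4968 = 7.80×10⁻³ m
α₁L₁ − α₂L₂ = 2.9×10⁻⁵×2.4968 − 12×10⁻⁶×2.5046 = 4.2352×10⁻⁵ m/K
ΔT = 7.80×10⁻³ / 4.2352×10⁻⁵ = 184.171 K
T = 21.5 + 184.171 = 205.671 °C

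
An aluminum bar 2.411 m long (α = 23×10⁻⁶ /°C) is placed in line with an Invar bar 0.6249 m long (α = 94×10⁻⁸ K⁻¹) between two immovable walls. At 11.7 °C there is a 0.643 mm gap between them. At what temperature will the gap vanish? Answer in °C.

α₁L₁ = 5.5453×10⁻⁵ m/K, α₂L₂ = 5.87406×10⁻⁷ m/K → total 5.6040406×10⁻⁵ m/K
ΔT = g/(α₁L₁+α₂L₂) = 6.43×10⁻⁴ / 5.6040406×10⁻⁵ = 11.474 K
T = 11.7 + 11.474 = 23.174 °C

T = 23.2 °C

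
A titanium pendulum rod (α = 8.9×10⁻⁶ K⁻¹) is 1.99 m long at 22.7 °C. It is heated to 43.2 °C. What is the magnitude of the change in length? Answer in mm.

|ΔT| = |43.2 − 22.7| = 20.5 K
ΔL = αL₀ΔT = (8.9×10⁻⁶)(1.99)(20.5) = 3.63×10⁻⁴ m

ΔL = 0.363 mm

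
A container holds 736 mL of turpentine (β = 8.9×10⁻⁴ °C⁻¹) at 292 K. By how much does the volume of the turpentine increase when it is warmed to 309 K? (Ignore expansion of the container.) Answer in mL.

ΔV = 11.1 mL

|ΔT| = |309 − 292| = 17 K
ΔV = βV₀ΔT = (8.9×10⁻⁴)(736)(17) = 11.1 mL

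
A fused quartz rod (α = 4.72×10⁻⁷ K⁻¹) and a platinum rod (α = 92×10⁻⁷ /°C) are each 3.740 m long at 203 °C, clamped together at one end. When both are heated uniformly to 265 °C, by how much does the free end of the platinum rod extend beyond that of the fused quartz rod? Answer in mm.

2.02 mm

ΔT = 62 K
fused quartz: ΔL = 4.72×10⁻⁷ × 3.740 m × 62 = 1.0945×10⁻⁴ m = 0.10945 mm
platinum: ΔL = 92×10⁻⁷ × 3.740 m × 62 = 2.1333×10⁻³ m = 2.1333 mm
difference = 2.1333 − 0.10945 = 2.02385 mm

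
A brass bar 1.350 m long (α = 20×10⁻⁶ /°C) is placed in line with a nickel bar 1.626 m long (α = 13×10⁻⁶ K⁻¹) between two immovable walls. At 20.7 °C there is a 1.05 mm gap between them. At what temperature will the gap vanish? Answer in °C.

Gap closes when ΔL₁ + ΔL₂ = 1.05 mm = 1.05×10⁻³ m
(α₁L₁ + α₂L₂)ΔT = g
α₁L₁ + α₂L₂ = 20×10⁻⁶×1.350 + 13×10⁻⁶×1.626 = 4.8138×10⁻⁵ m/K
ΔT = 1.05×10⁻³ / 4.8138×10⁻⁵ = 21.812 K
T = 20.7 + 21.812 = 42.512 °C

T = 42.5 °C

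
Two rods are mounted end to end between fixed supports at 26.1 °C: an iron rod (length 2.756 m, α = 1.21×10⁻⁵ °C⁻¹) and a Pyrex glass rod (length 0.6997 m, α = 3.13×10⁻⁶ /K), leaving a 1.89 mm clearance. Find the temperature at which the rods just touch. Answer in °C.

T = 79.3 °C

Gap closes when ΔL₁ + ΔL₂ = 1.89 mm = 1.89×10⁻³ m
(α₁L₁ + α₂L₂)ΔT = g
α₁L₁ + α₂L₂ = 1.21×10⁻⁵×2.756 + 3.13×10⁻⁶×0.6997 = 3.5537661×10⁻⁵ m/K
ΔT = 1.89×10⁻³ / 3.5537661×10⁻⁵ = 53.183 K
T = 26.1 + 53.183 = 79.283 °C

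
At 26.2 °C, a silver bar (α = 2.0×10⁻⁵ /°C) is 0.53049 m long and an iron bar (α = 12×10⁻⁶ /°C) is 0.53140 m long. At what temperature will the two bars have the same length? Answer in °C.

L₁(1 + α₁ΔT) = L₂(1 + α₂ΔT) ⇒ ΔT = (L₂ − L₁)/(α₁L₁ − α₂L₂)
L₂ − L₁ = 0.53140 − 0.53049 = 9.10×10⁻⁴ m
α₁L₁ − α₂L₂ = 2.0×10⁻⁵×0.53049 − 12×10⁻⁶×0.53140 = 4.233×10⁻⁶ m/K
ΔT = 9.10×10⁻⁴ / 4.233×10⁻⁶ = 214.978 K
T = 26.2 + 214.978 = 241.178 °C

T = 241.2 °C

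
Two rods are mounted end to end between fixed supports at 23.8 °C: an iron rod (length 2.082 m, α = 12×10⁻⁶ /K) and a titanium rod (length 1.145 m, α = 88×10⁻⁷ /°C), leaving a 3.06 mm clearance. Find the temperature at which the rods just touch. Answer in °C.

T = 111 °C

Gap closes when ΔL₁ + ΔL₂ = 3.06 mm = 3.06×10⁻³ m
(α₁L₁ + α₂L₂)ΔT = g
α₁L₁ + α₂L₂ = 12×10⁻⁶×2.082 + 88×10⁻⁷×1.145 = 3.506×10⁻⁵ m/K
ΔT = 3.06×10⁻³ / 3.506×10⁻⁵ = 87.28 K
T = 23.8 + 87.28 = 111.08 °C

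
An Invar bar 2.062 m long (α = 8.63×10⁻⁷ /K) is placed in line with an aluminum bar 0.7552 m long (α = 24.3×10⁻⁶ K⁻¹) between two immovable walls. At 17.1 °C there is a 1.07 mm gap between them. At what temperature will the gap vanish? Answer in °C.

T = 70.3 °C

α₁L₁ = 1.779506×10⁻⁶ m/K, α₂L₂ = 1.835136×10⁻⁵ m/K → total 2.0130866×10⁻⁵ m/K
ΔT = g/(α₁L₁+α₂L₂) = 1.07×10⁻³ / 2.0130866×10⁻⁵ = 53.152 K
T = 17.1 + 53.152 = 70.252 °C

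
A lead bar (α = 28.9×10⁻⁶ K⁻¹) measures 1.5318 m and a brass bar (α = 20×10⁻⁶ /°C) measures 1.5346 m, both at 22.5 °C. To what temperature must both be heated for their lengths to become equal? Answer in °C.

L₁(1 + α₁ΔT) = L₂(1 + α₂ΔT) ⇒ ΔT = (L₂ − L₁)/(α₁L₁ − α₂L₂)
L₂ − L₁ = 1.5346 − 1.5318 = 2.80×10⁻³ m
α₁L₁ − α₂L₂ = 28.9×10⁻⁶×1.5318 − 20×10⁻⁶×1.5346 = 1.357702×10⁻⁵ m/K
ΔT = 2.80×10⁻³ / 1.357702×10⁻⁵ = 206.231 K
T = 22.5 + 206.231 = 228.731 °C

T = 228.7 °C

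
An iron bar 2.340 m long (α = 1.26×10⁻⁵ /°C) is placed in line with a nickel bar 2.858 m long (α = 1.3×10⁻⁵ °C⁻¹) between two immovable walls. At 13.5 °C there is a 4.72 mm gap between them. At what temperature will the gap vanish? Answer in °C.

Gap closes when ΔL₁ + ΔL₂ = 4.72 mm = 4.72×10⁻³ m
(α₁L₁ + α₂L₂)ΔT = g
α₁L₁ + α₂L₂ = 1.26×10⁻⁵×2.340 + 1.3×10⁻⁵×2.858 = 6.6638×10⁻⁵ m/K
ΔT = 4.72×10⁻³ / 6.6638×10⁻⁵ = 70.830 K
T = 13.5 + 70.830 = 84.330 °C

T = 84.3 °C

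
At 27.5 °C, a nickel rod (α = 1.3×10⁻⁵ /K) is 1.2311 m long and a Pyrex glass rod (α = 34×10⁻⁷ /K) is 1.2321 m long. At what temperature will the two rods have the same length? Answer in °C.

T = 112.1 °C

Equal length when α₁L₁ΔT − α₂L₂ΔT = L₂ − L₁ = 1.00×10⁻³ m
α₁L₁ = 1.60043×10⁻⁵, α₂L₂ = 4.18914×10⁻⁶ → Δ(αL) = 1.181516×10⁻⁵ m/K
ΔT = 1.00×10⁻³ / 1.181516×10⁻⁵ = 84.637 K, so T = 27.5 + 84.637 = 112.137 °C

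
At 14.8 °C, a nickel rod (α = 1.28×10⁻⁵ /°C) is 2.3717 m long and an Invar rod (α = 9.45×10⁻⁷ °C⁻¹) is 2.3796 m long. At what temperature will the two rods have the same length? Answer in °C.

T = 295.8 °C

L₁(1 + α₁ΔT) = L₂(1 + α₂ΔT) ⇒ ΔT = (L₂ − L₁)/(α₁L₁ − α₂L₂)
L₂ − L₁ = 2.3796 − 2.3717 = 7.90×10⁻³ m
α₁L₁ − α₂L₂ = 1.28×10⁻⁵×2.3717 − 9.45×10⁻⁷×2.3796 = 2.8109038×10⁻⁵ m/K
ΔT = 7.90×10⁻³ / 2.8109038×10⁻⁵ = 281.048 K
T = 14.8 + 281.048 = 295.848 °C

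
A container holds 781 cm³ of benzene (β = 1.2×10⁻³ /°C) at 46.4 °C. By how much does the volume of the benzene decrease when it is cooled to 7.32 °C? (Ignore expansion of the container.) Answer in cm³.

ΔV = 36.6 cm³

|ΔT| = |7.32 − 46.4| = 39.08 K
ΔV = βV₀ΔT = (1.2×10⁻³)(781)(39.08) = 36.6 cm³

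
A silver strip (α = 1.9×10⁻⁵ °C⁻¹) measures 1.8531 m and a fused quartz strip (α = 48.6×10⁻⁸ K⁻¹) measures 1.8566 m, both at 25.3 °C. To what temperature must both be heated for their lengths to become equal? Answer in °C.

T = 127.3 °C

L₁(1 + α₁ΔT) = L₂(1 + α₂ΔT) ⇒ ΔT = (L₂ − L₁)/(α₁L₁ − α₂L₂)
L₂ − L₁ = 1.8566 − 1.8531 = 3.50×10⁻³ m
α₁L₁ − α₂L₂ = 1.9×10⁻⁵×1.8531 − 48.6×10⁻⁸×1.8566 = 3.43065924×10⁻⁵ m/K
ΔT = 3.50×10⁻³ / 3.43065924×10⁻⁵ = 102.021 K
T = 25.3 + 102.021 = 127.321 °C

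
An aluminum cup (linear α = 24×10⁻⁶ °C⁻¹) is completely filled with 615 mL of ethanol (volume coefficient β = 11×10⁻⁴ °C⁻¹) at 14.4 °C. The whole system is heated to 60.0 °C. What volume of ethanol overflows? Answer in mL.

The cup also expands: β_container ≈ 3α = 7.2×10⁻⁵ /K
Net overflow = V₀(β_liq − 3α_cont)ΔT
β − 3α = 1.10×10⁻³ − 7.2×10⁻⁵ = 1.028×10⁻³ /K; ΔT = 45.6 K
ΔV = 615 × 1.028×10⁻³ × 45.6 = 28.8 mL

28.8 mL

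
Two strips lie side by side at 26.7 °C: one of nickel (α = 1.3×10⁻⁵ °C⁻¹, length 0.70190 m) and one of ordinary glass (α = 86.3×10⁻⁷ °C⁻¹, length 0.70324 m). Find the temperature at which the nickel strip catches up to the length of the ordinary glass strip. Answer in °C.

L₁(1 + α₁ΔT) = L₂(1 + α₂ΔT) ⇒ ΔT = (L₂ − L₁)/(α₁L₁ − α₂L₂)
L₂ − L₁ = 0.70324 − 0.70190 = 1.34×10⁻³ m
α₁L₁ − α₂L₂ = 1.3×10⁻⁵×0.70190 − 86.3×10⁻⁷×0.70324 = 3.0557388×10⁻⁶ m/K
ΔT = 1.34×10⁻³ / 3.0557388×10⁻⁶ = 438.519 K
T = 26.7 + 438.519 = 465.219 °C

T = 465.2 °C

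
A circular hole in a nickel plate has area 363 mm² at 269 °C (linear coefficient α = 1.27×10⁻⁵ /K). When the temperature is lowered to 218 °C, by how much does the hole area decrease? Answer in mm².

ΔA = 0.470 mm²

Area coefficient ≈ 2α; |ΔT| = 51 K
ΔA = 2αA₀ΔT = 2(1.27×10⁻⁵)(363)(51) = 0.470 mm²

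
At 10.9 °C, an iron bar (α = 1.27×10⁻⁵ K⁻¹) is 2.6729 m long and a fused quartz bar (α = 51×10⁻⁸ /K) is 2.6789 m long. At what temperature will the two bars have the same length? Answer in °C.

T = 195.1 °C

L₁(1 + α₁ΔT) = L₂(1 + α₂ΔT) ⇒ ΔT = (L₂ − L₁)/(α₁L₁ − α₂L₂)
L₂ − L₁ = 2.6789 − 2.6729 = 6.00×10⁻³ m
α₁L₁ − α₂L₂ = 1.27×10⁻⁵×2.6729 − 51×10⁻⁸×2.6789 = 3.2579591×10⁻⁵ m/K
ΔT = 6.00×10⁻³ / 3.2579591×10⁻⁵ = 184.164 K
T = 10.9 + 184.164 = 195.064 °C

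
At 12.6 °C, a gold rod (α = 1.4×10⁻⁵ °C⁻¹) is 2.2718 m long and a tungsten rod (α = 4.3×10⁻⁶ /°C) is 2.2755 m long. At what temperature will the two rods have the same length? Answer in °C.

Equal length when α₁L₁ΔT − α₂L₂ΔT = L₂ − L₁ = 3.70×10⁻³ m
α₁L₁ = 3.18052×10⁻⁵, α₂L₂ = 9.78465×10⁻⁶ → Δ(αL) = 2.202055×10⁻⁵ m/K
ΔT = 3.70×10⁻³ / 2.202055×10⁻⁵ = 168.025 K, so T = 12.6 + 168.025 = 180.625 °C

T = 180.6 °C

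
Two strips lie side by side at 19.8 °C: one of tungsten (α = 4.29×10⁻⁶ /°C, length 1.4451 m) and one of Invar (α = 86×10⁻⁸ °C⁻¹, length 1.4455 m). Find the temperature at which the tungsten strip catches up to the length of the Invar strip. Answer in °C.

T = 100.5 °C

L₁(1 + α₁ΔT) = L₂(1 + α₂ΔT) ⇒ ΔT = (L₂ − L₁)/(α₁L₁ − α₂L₂)
L₂ − L₁ = 1.4455 − 1.4451 = 4.00×10⁻⁴ m
α₁L₁ − α₂L₂ = 4.29×10⁻⁶×1.4451 − 86×10⁻⁸×1.4455 = 4.956349×10⁻⁶ m/K
ΔT = 4.00×10⁻⁴ / 4.956349×10⁻⁶ = 80.705 K
T = 19.8 + 80.705 = 100.505 °C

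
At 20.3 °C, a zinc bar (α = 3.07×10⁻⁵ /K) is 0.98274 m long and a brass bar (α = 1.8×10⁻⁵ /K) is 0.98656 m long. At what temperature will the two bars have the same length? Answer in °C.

L₁(1 + α₁ΔT) = L₂(1 + α₂ΔT) ⇒ ΔT = (L₂ − L₁)/(α₁L₁ − α₂L₂)
L₂ − L₁ = 0.98656 − 0.98274 = 3.82×10⁻³ m
α₁L₁ − α₂L₂ = 3.07×10⁻⁵×0.98274 − 1.8×10⁻⁵×0.98656 = 1.2412038×10⁻⁵ m/K
ΔT = 3.82×10⁻³ / 1.2412038×10⁻⁵ = 307.766 K
T = 20.3 + 307.766 = 328.066 °C

T = 328.1 °C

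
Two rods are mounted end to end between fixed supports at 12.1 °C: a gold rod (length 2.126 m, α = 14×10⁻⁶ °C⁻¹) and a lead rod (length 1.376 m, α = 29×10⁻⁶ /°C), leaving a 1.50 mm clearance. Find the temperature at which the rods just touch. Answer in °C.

α₁L₁ = 2.9764×10⁻⁵ m/K, α₂L₂ = 3.9904×10⁻⁵ m/K → total 6.9668×10⁻⁵ m/K
ΔT = g/(α₁L₁+α₂L₂) = 1.50×10⁻³ / 6.9668×10⁻⁵ = 21.531 K
T = 12.1 + 21.531 = 33.631 °C

T = 33.6 °C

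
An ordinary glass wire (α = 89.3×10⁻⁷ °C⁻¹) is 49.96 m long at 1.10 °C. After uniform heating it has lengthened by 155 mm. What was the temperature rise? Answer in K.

ΔT = 347 K

ΔL = αL₀ΔT ⇒ ΔT = ΔL / (αL₀)
ΔT = 155×10⁻³ m / (89.3×10⁻⁷ × 49.96 m) = 347.42 K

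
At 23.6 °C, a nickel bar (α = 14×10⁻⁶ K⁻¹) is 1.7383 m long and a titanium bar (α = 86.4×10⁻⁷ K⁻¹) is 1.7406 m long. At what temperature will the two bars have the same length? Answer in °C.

T = 271.0 °C

Equal length when α₁L₁ΔT − α₂L₂ΔT = L₂ − L₁ = 2.30×10⁻³ m
α₁L₁ = 2.43362×10⁻⁵, α₂L₂ = 1.5038784×10⁻⁵ → Δ(αL) = 9.297416×10⁻⁶ m/K
ΔT = 2.30×10⁻³ / 9.297416×10⁻⁶ = 247.381 K, so T = 23.6 + 247.381 = 270.981 °C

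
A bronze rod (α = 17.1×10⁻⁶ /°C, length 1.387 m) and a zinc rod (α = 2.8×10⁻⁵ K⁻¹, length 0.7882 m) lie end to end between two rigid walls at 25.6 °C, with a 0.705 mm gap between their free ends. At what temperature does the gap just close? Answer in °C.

α₁L₁ = 2.37177×10⁻⁵ m/K, α₂L₂ = 2.20696×10⁻⁵ m/K → total 4.57873×10⁻⁵ m/K
ΔT = g/(α₁L₁+α₂L₂) = 7.05×10⁻⁴ / 4.57873×10⁻⁵ = 15.397 K
T = 25.6 + 15.397 = 40.997 °C

T = 41.0 °C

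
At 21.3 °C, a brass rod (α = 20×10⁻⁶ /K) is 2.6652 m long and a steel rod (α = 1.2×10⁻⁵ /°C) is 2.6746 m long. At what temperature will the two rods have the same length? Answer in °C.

Equal length when α₁L₁ΔT − α₂L₂ΔT = L₂ − L₁ = 9.40×10⁻³ m
α₁L₁ = 5.3304×10⁻⁵, α₂L₂ = 3.20952×10⁻⁵ → Δ(αL) = 2.12088×10⁻⁵ m/K
ΔT = 9.40×10⁻³ / 2.12088×10⁻⁵ = 443.212 K, so T = 21.3 + 443.212 = 464.512 °C

T = 464.5 °C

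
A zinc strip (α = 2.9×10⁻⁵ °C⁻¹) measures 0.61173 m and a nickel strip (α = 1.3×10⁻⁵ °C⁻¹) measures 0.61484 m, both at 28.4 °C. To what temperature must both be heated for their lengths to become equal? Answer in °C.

L₁(1 + α₁ΔT) = L₂(1 + α₂ΔT) ⇒ ΔT = (L₂ − L₁)/(α₁L₁ − α₂L₂)
L₂ − L₁ = 0.61484 − 0.61173 = 3.11×10⁻³ m
α₁L₁ − α₂L₂ = 2.9×10⁻⁵×0.61173 − 1.3×10⁻⁵×0.61484 = 9.74725×10⁻⁶ m/K
ΔT = 3.11×10⁻³ / 9.74725×10⁻⁶ = 319.064 K
T = 28.4 + 319.064 = 347.464 °C

T = 347.5 °C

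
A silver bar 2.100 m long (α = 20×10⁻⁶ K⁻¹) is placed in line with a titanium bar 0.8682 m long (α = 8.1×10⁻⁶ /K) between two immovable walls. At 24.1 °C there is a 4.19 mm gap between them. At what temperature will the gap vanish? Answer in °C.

T = 110 °C

α₁L₁ = 4.200×10⁻⁵ m/K, α₂L₂ = 7.03242×10⁻⁶ m/K → total 4.903242×10⁻⁵ m/K
ΔT = g/(α₁L₁+α₂L₂) = 4.19×10⁻³ / 4.903242×10⁻⁵ = 85.45 K
T = 24.1 + 85.45 = 109.55 °C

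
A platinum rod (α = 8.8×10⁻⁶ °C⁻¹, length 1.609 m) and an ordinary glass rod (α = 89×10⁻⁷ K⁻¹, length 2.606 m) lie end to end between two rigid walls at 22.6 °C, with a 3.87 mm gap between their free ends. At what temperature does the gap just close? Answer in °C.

α₁L₁ = 1.41592×10⁻⁵ m/K, α₂L₂ = 2.31934×10⁻⁵ m/K → total 3.73526×10⁻⁵ m/K
ΔT = g/(α₁L₁+α₂L₂) = 3.87×10⁻³ / 3.73526×10⁻⁵ = 103.61 K
T = 22.6 + 103.61 = 126.21 °C

T = 126 °C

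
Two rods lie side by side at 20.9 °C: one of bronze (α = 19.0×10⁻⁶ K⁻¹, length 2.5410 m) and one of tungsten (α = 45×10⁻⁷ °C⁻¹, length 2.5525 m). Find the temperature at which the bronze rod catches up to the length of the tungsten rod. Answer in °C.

T = 333.5 °C

Equal length when α₁L₁ΔT − α₂L₂ΔT = L₂ − L₁ = 1.15×10⁻² m
α₁L₁ = 4.8279×10⁻⁵, α₂L₂ = 1.148625×10⁻⁵ → Δ(αL) = 3.679275×10⁻⁵ m/K
ΔT = 1.15×10⁻² / 3.679275×10⁻⁵ = 312.562 K, so T = 20.9 + 312.562 = 333.462 °C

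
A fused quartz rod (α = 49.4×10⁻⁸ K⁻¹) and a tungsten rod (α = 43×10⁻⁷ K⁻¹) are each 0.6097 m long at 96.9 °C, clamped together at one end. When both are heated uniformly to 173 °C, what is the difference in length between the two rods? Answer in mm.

0.177 mm

ΔT = 76.1 K
fused quartz: ΔL = 49.4×10⁻⁸ × 0.6097 m × 76.1 = 2.2921×10⁻⁵ m = 0.022921 mm
tungsten: ΔL = 43×10⁻⁷ × 0.6097 m × 76.1 = 1.9951×10⁻⁴ m = 0.19951 mm
difference = 0.19951 − 0.022921 = 0.176589 mm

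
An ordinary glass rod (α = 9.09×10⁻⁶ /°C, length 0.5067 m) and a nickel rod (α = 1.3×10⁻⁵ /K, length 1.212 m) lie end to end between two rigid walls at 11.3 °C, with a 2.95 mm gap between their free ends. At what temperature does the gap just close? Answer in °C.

T = 156 °C

α₁L₁ = 4.605903×10⁻⁶ m/K, α₂L₂ = 1.5756×10⁻⁵ m/K → total 2.0361903×10⁻⁵ m/K
ΔT = g/(α₁L₁+α₂L₂) = 2.95×10⁻³ / 2.0361903×10⁻⁵ = 144.88 K
T = 11.3 + 144.88 = 156.18 °C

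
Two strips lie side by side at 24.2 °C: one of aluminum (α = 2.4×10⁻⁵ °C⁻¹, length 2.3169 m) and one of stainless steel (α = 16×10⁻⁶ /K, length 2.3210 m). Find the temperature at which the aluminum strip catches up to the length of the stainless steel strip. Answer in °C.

Equal length when α₁L₁ΔT − α₂L₂ΔT = L₂ − L₁ = 4.10×10⁻³ m
α₁L₁ = 5.56056×10⁻⁵, α₂L₂ = 3.7136×10⁻⁵ → Δ(αL) = 1.84696×10⁻⁵ m/K
ΔT = 4.10×10⁻³ / 1.84696×10⁻⁵ = 221.986 K, so T = 24.2 + 221.986 = 246.186 °C

T = 246.2 °C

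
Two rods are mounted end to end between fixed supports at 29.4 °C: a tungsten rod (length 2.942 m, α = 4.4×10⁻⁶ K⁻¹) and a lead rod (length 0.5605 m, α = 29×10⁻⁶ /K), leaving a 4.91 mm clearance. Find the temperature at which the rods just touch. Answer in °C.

α₁L₁ = 1.29448×10⁻⁵ m/K, α₂L₂ = 1.62545×10⁻⁵ m/K → total 2.91993×10⁻⁵ m/K
ΔT = g/(α₁L₁+α₂L₂) = 4.91×10⁻³ / 2.91993×10⁻⁵ = 168.15 K
T = 29.4 + 168.15 = 197.55 °C

T = 198 °C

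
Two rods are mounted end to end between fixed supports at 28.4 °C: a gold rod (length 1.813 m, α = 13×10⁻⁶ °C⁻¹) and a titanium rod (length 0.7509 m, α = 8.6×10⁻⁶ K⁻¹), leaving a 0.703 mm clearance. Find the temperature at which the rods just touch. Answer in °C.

T = 51.8 °C

α₁L₁ = 2.3569×10⁻⁵ m/K, α₂L₂ = 6.45774×10⁻⁶ m/K → total 3.002674×10⁻⁵ m/K
ΔT = g/(α₁L₁+α₂L₂) = 7.03×10⁻⁴ / 3.002674×10⁻⁵ = 23.412 K
T = 28.4 + 23.412 = 51.812 °C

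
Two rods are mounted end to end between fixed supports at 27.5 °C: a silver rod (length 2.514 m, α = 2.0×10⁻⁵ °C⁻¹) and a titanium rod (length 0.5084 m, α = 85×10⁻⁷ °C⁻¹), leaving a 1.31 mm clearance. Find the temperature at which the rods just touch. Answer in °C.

T = 51.5 °C

Gap closes when ΔL₁ + ΔL₂ = 1.31 mm = 1.31×10⁻³ m
(α₁L₁ + α₂L₂)ΔT = g
α₁L₁ + α₂L₂ = 2.0×10⁻⁵×2.514 + 85×10⁻⁷×0.5084 = 5.46014×10⁻⁵ m/K
ΔT = 1.31×10⁻³ / 5.46014×10⁻⁵ = 23.992 K
T = 27.5 + 23.992 = 51.492 °C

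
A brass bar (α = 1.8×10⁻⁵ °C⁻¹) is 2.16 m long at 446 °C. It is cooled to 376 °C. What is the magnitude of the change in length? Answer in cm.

|ΔT| = |376 − 446| = 70 K
ΔL = αL₀ΔT = (1.8×10⁻⁵)(2.16)(70) = 2.72×10⁻³ m

ΔL = 0.272 cm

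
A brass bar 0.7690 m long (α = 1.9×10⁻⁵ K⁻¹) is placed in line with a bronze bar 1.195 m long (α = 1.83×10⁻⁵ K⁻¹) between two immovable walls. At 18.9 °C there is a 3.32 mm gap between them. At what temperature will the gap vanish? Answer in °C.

Gap closes when ΔL₁ + ΔL₂ = 3.32 mm = 3.32×10⁻³ m
(α₁L₁ + α₂L₂)ΔT = g
α₁L₁ + α₂L₂ = 1.9×10⁻⁵×0.7690 + 1.83×10⁻⁵×1.195 = 3.64795×10⁻⁵ m/K
ΔT = 3.32×10⁻³ / 3.64795×10⁻⁵ = 91.01 K
T = 18.9 + 91.01 = 109.91 °C

T = 110 °C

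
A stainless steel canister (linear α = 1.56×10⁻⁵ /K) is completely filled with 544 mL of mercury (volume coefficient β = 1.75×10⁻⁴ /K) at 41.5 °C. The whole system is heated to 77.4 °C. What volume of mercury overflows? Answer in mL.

2.50 mL

The canister also expands: β_container ≈ 3α = 4.68×10⁻⁵ /K
Net overflow = V₀(β_liq − 3α_cont)ΔT
β − 3α = 1.75×10⁻⁴ − 4.68×10⁻⁵ = 1.282×10⁻⁴ /K; ΔT = 35.9 K
ΔV = 544 × 1.282×10⁻⁴ × 35.9 = 2.50 mL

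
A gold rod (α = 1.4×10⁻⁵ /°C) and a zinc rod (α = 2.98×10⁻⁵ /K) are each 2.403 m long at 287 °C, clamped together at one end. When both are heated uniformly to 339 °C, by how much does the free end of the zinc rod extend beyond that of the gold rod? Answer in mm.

1.97 mm

ΔT = 52 K
gold: ΔL = 1.4×10⁻⁵ × 2.403 m × 52 = 1.7494×10⁻³ m = 1.7494 mm
zinc: ΔL = 2.98×10⁻⁵ × 2.403 m × 52 = 3.7237×10⁻³ m = 3.7237 mm
difference = 3.7237 − 1.7494 = 1.9743 mm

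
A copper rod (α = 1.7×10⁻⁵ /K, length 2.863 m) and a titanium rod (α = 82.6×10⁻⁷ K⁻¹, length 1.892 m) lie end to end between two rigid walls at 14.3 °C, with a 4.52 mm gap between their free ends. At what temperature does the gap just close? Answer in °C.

α₁L₁ = 4.8671×10⁻⁵ m/K, α₂L₂ = 1.562792×10⁻⁵ m/K → total 6.429892×10⁻⁵ m/K
ΔT = g/(α₁L₁+α₂L₂) = 4.52×10⁻³ / 6.429892×10⁻⁵ = 70.297 K
T = 14.3 + 70.297 = 84.597 °C

T = 84.6 °C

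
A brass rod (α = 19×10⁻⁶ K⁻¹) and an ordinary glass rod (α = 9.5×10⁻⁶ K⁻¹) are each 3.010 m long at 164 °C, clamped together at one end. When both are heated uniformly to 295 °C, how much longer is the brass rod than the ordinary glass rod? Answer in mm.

3.75 mm

ΔT = 131 K
brass: ΔL = 19×10⁻⁶ × 3.010 m × 131 = 7.4919×10⁻³ m = 7.4919 mm
ordinary glass: ΔL = 9.5×10⁻⁶ × 3.010 m × 131 = 3.7459×10⁻³ m = 3.7459 mm
difference = 7.4919 − 3.7459 = 3.7460 mm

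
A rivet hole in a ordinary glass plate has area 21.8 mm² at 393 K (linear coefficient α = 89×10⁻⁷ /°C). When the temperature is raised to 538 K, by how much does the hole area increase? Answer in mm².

Area coefficient ≈ 2α; |ΔT| = 145 K
ΔA = 2αA₀ΔT = 2(89×10⁻⁷)(21.8)(145) = 0.0563 mm²

ΔA = 0.0563 mm²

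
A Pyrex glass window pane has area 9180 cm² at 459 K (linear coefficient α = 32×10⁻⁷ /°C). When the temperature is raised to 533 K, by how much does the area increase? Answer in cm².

ΔA = 4.35 cm²

Area coefficient ≈ 2α; |ΔT| = 74 K
ΔA = 2αA₀ΔT = 2(32×10⁻⁷)(9180)(74) = 4.35 cm²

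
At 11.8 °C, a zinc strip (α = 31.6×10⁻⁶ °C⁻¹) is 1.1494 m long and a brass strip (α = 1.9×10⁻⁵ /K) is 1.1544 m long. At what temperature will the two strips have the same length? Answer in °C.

T = 359.3 °C

L₁(1 + α₁ΔT) = L₂(1 + α₂ΔT) ⇒ ΔT = (L₂ − L₁)/(α₁L₁ − α₂L₂)
L₂ − L₁ = 1.1544 − 1.1494 = 5.00×10⁻³ m
α₁L₁ − α₂L₂ = 31.6×10⁻⁶×1.1494 − 1.9×10⁻⁵×1.1544 = 1.438744×10⁻⁵ m/K
ΔT = 5.00×10⁻³ / 1.438744×10⁻⁵ = 347.525 K
T = 11.8 + 347.525 = 359.325 °C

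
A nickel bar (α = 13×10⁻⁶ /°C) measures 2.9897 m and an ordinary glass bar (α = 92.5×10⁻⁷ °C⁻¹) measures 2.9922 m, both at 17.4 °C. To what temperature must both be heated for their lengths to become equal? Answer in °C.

L₁(1 + α₁ΔT) = L₂(1 + α₂ΔT) ⇒ ΔT = (L₂ − L₁)/(α₁L₁ − α₂L₂)
L₂ − L₁ = 2.9922 − 2.9897 = 2.50×10⁻³ m
α₁L₁ − α₂L₂ = 13×10⁻⁶×2.9897 − 92.5×10⁻⁷×2.9922 = 1.118825×10⁻⁵ m/K
ΔT = 2.50×10⁻³ / 1.118825×10⁻⁵ = 223.449 K
T = 17.4 + 223.449 = 240.849 °C

T = 240.8 °C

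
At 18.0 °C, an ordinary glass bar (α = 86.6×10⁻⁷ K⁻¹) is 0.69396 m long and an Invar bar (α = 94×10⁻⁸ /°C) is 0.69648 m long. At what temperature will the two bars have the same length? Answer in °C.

L₁(1 + α₁ΔT) = L₂(1 + α₂ΔT) ⇒ ΔT = (L₂ − L₁)/(α₁L₁ − α₂L₂)
L₂ − L₁ = 0.69648 − 0.69396 = 2.52×10⁻³ m
α₁L₁ − α₂L₂ = 86.6×10⁻⁷×0.69396 − 94×10⁻⁸×0.69648 = 5.3550024×10⁻⁶ m/K
ΔT = 2.52×10⁻³ / 5.3550024×10⁻⁶ = 470.588 K
T = 18.0 + 470.588 = 488.588 °C

T = 488.6 °C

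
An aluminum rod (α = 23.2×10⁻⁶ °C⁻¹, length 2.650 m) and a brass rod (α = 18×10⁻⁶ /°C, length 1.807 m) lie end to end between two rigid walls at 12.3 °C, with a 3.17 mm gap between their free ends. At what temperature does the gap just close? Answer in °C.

Gap closes when ΔL₁ + ΔL₂ = 3.17 mm = 3.17×10⁻³ m
(α₁L₁ + α₂L₂)ΔT = g
α₁L₁ + α₂L₂ = 23.2×10⁻⁶×2.650 + 18×10⁻⁶×1.807 = 9.4006×10⁻⁵ m/K
ΔT = 3.17×10⁻³ / 9.4006×10⁻⁵ = 33.721 K
T = 12.3 + 33.721 = 46.021 °C

T = 46.0 °C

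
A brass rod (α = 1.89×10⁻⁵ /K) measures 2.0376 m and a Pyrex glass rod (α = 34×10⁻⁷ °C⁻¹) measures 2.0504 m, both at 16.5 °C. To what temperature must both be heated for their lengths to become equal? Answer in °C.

T = 422.3 °C

L₁(1 + α₁ΔT) = L₂(1 + α₂ΔT) ⇒ ΔT = (L₂ − L₁)/(α₁L₁ − α₂L₂)
L₂ − L₁ = 2.0504 − 2.0376 = 1.28×10⁻² m
α₁L₁ − α₂L₂ = 1.89×10⁻⁵×2.0376 − 34×10⁻⁷×2.0504 = 3.153928×10⁻⁵ m/K
ΔT = 1.28×10⁻² / 3.153928×10⁻⁵ = 405.843 K
T = 16.5 + 405.843 = 422.343 °C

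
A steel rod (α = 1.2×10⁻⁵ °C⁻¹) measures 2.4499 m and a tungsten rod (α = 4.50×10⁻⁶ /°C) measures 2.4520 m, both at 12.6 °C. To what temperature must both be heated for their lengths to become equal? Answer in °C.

T = 126.9 °C

L₁(1 + α₁ΔT) = L₂(1 + α₂ΔT) ⇒ ΔT = (L₂ − L₁)/(α₁L₁ − α₂L₂)
L₂ − L₁ = 2.4520 − 2.4499 = 2.10×10⁻³ m
α₁L₁ − α₂L₂ = 1.2×10⁻⁵×2.4499 − 4.50×10⁻⁶×2.4520 = 1.83648×10⁻⁵ m/K
ΔT = 2.10×10⁻³ / 1.83648×10⁻⁵ = 114.349 K
T = 12.6 + 114.349 = 126.949 °C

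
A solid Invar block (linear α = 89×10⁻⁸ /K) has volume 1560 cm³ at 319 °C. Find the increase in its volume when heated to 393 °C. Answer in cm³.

ΔV = 0.308 cm³

Isotropic solid: β ≈ 3α = 2.7×10⁻⁶ /K; ΔT = 74 K
ΔV = 3αV₀ΔT = 3(89×10⁻⁸)(1560)(74) = 0.308 cm³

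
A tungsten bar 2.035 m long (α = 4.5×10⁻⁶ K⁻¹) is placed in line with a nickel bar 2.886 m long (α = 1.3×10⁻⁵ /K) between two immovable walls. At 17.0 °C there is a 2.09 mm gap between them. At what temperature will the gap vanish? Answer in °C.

α₁L₁ = 9.1575×10⁻⁶ m/K, α₂L₂ = 3.7518×10⁻⁵ m/K → total 4.66755×10⁻⁵ m/K
ΔT = g/(α₁L₁+α₂L₂) = 2.09×10⁻³ / 4.66755×10⁻⁵ = 44.777 K
T = 17.0 + 44.777 = 61.777 °C

T = 61.8 °C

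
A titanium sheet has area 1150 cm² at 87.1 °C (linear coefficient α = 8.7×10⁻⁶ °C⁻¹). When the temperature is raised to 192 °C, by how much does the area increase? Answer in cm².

ΔA = 2.10 cm²

Area coefficient ≈ 2α; |ΔT| = 104.9 K
ΔA = 2αA₀ΔT = 2(8.7×10⁻⁶)(1150)(104.9) = 2.10 cm²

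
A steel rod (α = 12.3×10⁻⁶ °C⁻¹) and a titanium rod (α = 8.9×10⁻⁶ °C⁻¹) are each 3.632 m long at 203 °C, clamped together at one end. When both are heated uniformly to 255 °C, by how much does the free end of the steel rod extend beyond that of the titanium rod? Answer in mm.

ΔT = 52 K
steel: ΔL = 12.3×10⁻⁶ × 3.632 m × 52 = 2.3230×10⁻³ m = 2.3230 mm
titanium: ΔL = 8.9×10⁻⁶ × 3.632 m × 52 = 1.6809×10⁻³ m = 1.6809 mm
difference = 2.3230 − 1.6809 = 0.6421 mm

0.642 mm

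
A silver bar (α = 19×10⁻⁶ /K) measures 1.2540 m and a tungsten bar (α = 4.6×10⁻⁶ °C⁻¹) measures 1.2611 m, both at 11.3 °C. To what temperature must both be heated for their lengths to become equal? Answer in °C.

T = 405.2 °C

L₁(1 + α₁ΔT) = L₂(1 + α₂ΔT) ⇒ ΔT = (L₂ − L₁)/(α₁L₁ − α₂L₂)
L₂ − L₁ = 1.2611 − 1.2540 = 7.10×10⁻³ m
α₁L₁ − α₂L₂ = 19×10⁻⁶×1.2540 − 4.6×10⁻⁶×1.2611 = 1.802494×10⁻⁵ m/K
ΔT = 7.10×10⁻³ / 1.802494×10⁻⁵ = 393.899 K
T = 11.3 + 393.899 = 405.199 °C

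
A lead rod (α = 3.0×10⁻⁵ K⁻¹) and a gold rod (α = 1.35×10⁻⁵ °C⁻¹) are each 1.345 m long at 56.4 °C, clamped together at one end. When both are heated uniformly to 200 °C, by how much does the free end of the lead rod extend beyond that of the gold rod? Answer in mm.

ΔT = 143.6 K
lead: ΔL = 3.0×10⁻⁵ × 1.345 m × 143.6 = 5.7943×10⁻³ m = 5.7943 mm
gold: ΔL = 1.35×10⁻⁵ × 1.345 m × 143.6 = 2.6074×10⁻³ m = 2.6074 mm
difference = 5.7943 − 2.6074 = 3.1869 mm

3.19 mm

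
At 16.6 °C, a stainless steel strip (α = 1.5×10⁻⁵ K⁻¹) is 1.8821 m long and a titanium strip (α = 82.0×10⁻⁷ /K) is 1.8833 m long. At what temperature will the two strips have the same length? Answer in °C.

T = 110.4 °C

Equal length when α₁L₁ΔT − α₂L₂ΔT = L₂ − L₁ = 1.20×10⁻³ m
α₁L₁ = 2.82315×10⁻⁵, α₂L₂ = 1.544306×10⁻⁵ → Δ(αL) = 1.278844×10⁻⁵ m/K
ΔT = 1.20×10⁻³ / 1.278844×10⁻⁵ = 93.835 K, so T = 16.6 + 93.835 = 110.435 °C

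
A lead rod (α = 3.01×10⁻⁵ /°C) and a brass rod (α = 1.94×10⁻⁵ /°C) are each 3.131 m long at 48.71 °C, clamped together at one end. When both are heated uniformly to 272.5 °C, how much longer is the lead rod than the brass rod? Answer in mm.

7.50 mm

ΔT = 223.79 K
lead: ΔL = 3.01×10⁻⁵ × 3.131 m × 223.79 = 2.1091×10⁻² m = 21.091 mm
brass: ΔL = 1.94×10⁻⁵ × 3.131 m × 223.79 = 1.3593×10⁻² m = 13.593 mm
difference = 21.091 − 13.593 = 7.498 mm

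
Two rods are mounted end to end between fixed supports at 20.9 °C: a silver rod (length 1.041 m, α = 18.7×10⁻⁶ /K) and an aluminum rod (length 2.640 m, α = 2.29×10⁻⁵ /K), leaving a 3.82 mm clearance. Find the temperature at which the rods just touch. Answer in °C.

T = 68.7 °C

α₁L₁ = 1.94667×10⁻⁵ m/K, α₂L₂ = 6.0456×10⁻⁵ m/K → total 7.99227×10⁻⁵ m/K
ΔT = g/(α₁L₁+α₂L₂) = 3.82×10⁻³ / 7.99227×10⁻⁵ = 47.796 K
T = 20.9 + 47.796 = 68.696 °C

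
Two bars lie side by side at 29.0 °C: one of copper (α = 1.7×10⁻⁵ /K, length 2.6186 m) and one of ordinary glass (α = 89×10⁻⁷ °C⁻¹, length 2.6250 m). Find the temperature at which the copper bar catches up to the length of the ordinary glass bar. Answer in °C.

L₁(1 + α₁ΔT) = L₂(1 + α₂ΔT) ⇒ ΔT = (L₂ − L₁)/(α₁L₁ − α₂L₂)
L₂ − L₁ = 2.6250 − 2.6186 = 6.40×10⁻³ m
α₁L₁ − α₂L₂ = 1.7×10⁻⁵×2.6186 − 89×10⁻⁷×2.6250 = 2.11537×10⁻⁵ m/K
ΔT = 6.40×10⁻³ / 2.11537×10⁻⁵ = 302.548 K
T = 29.0 + 302.548 = 331.548 °C

T = 331.5 °C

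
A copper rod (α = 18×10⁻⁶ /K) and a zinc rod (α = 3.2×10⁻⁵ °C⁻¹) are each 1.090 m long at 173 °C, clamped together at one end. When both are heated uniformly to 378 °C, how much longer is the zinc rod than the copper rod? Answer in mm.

3.13 mm

ΔT = 205 K
copper: ΔL = 18×10⁻⁶ × 1.090 m × 205 = 4.0221×10⁻³ m = 4.0221 mm
zinc: ΔL = 3.2×10⁻⁵ × 1.090 m × 205 = 7.1504×10⁻³ m = 7.1504 mm
difference = 7.1504 − 4.0221 = 3.1283 mm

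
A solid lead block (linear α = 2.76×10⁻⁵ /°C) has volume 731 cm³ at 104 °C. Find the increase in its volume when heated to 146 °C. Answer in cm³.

ΔV = 2.54 cm³

Isotropic solid: β ≈ 3α = 8.3×10⁻⁵ /K; ΔT = 42 K
ΔV = 3αV₀ΔT = 3(2.76×10⁻⁵)(731)(42) = 2.54 cm³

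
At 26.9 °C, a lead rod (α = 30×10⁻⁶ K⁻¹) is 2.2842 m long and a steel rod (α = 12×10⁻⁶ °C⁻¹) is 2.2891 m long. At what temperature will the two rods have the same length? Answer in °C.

T = 146.2 °C

Equal length when α₁L₁ΔT − α₂L₂ΔT = L₂ − L₁ = 4.90×10⁻³ m
α₁L₁ = 6.8526×10⁻⁵, α₂L₂ = 2.74692×10⁻⁵ → Δ(αL) = 4.10568×10⁻⁵ m/K
ΔT = 4.90×10⁻³ / 4.10568×10⁻⁵ = 119.347 K, so T = 26.9 + 119.347 = 146.247 °C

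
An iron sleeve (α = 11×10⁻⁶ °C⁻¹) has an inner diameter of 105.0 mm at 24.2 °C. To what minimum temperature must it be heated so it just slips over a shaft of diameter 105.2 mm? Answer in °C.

T = 197 °C

Required Δd = 105.2 − 105.0 = 0.2 mm
Δd = αd₀ΔT ⇒ ΔT = Δd/(αd₀) = 0.2 / (11×10⁻⁶ × 105.0) = 173.16 K
T_min = 24.2 + 173.16 = 197.36 °C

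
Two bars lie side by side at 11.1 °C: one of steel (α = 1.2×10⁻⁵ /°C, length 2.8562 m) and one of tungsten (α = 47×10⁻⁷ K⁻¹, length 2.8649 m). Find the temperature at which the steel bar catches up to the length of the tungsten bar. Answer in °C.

T = 429.2 °C

L₁(1 + α₁ΔT) = L₂(1 + α₂ΔT) ⇒ ΔT = (L₂ − L₁)/(α₁L₁ − α₂L₂)
L₂ − L₁ = 2.8649 − 2.8562 = 8.70×10⁻³ m
α₁L₁ − α₂L₂ = 1.2×10⁻⁵×2.8562 − 47×10⁻⁷×2.8649 = 2.080937×10⁻⁵ m/K
ΔT = 8.70×10⁻³ / 2.080937×10⁻⁵ = 418.081 K
T = 11.1 + 418.081 = 429.181 °C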